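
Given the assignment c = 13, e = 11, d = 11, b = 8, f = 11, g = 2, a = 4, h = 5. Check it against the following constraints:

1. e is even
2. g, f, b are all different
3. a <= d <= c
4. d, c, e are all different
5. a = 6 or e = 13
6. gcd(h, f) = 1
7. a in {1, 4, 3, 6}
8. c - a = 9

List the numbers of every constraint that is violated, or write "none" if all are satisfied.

Violated: 1, 4, 5.

1. e = 11 is odd — violated.
2. values 2, 11, 8 are pairwise distinct — OK.
3. values 4 <= 11 <= 13 — OK.
4. d = e = 11, not all different — violated.
5. a = 4 ≠ 6 and e = 11 ≠ 13; both disjuncts false — violated.
6. gcd(5, 11) = 1 — OK.
7. a = 4 is in {1, 4, 3, 6} — OK.
8. c - a = 13 - 4 = 9 — OK.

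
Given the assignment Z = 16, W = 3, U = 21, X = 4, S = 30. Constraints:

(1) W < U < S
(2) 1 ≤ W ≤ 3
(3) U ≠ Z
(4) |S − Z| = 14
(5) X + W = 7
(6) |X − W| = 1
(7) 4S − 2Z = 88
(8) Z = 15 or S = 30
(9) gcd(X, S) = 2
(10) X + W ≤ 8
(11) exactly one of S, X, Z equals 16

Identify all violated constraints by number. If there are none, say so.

Yes — all constraints hold.

(1) values 3 < 21 < 30 — holds.
(2) W = 3 lies in [1, 3] — holds.
(3) U = 21, Z = 16; distinct — holds.
(4) |30 − 16| = 14 — holds.
(5) X + W = 4 + 3 = 7 — holds.
(6) |4 − 3| = 1 — holds.
(7) 4S − 2Z = 4(30) − 2(16) = 88 — holds.
(8) Z = 16 ≠ 15, but S = 30 = 30 (second disjunct) — holds.
(9) gcd(4, 30) = 2 — holds.
(10) X + W = 4 + 3 = 7; 7 ≤ 8 — holds.
(11) S=30, X=4, Z=16; 1 of them equals 16 — holds.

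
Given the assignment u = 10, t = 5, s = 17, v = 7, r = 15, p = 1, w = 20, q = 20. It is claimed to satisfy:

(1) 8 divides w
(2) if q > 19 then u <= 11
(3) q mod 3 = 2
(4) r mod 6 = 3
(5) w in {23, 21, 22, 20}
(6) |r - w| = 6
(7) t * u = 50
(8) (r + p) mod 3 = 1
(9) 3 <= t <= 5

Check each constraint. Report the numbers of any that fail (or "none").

Constraints 1 and 6 are violated.

(1) 20 = 8*2 + 4, so 8 does not divide 20 — does not hold.
(2) q = 20 > 19, so we need u ≤ 11; u = 10 ≤ 11 — holds.
(3) 20 mod 3 = 2 — holds.
(4) 15 mod 6 = 3 — holds.
(5) w = 20 is in {23, 21, 22, 20} — holds.
(6) |15 - 20| = 5, not 6 — does not hold.
(7) t * u = 5 * 10 = 50 — holds.
(8) r + p = 16; 16 mod 3 = 1 — holds.
(9) t = 5 lies in [3, 5] — holds.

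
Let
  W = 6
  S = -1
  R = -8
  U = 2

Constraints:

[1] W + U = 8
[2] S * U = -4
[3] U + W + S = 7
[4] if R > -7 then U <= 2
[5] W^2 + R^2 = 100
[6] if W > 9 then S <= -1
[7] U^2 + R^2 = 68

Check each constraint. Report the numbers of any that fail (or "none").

[1] W + U = 6 + 2 = 8 — holds.
[2] S * U = -1 * 2 = -2, not -4 — does not hold.
[3] U + W + S = 2 + 6 + (-1) = 7 — holds.
[4] R = -8, not > -7; antecedent false, conditional vacuously true — holds.
[5] W^2 + R^2 = 6^2 + (-8)^2 = 36 + 64 = 100 — holds.
[6] W = 6, not > 9; antecedent false, conditional vacuously true — holds.
[7] U^2 + R^2 = 2^2 + (-8)^2 = 4 + 64 = 68 — holds.

Constraint 2 does not hold.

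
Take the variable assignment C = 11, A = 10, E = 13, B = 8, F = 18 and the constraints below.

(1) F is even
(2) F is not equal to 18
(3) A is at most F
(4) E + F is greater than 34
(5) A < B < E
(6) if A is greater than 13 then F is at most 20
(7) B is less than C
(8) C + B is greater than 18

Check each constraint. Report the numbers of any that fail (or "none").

(1) F = 18 is even — OK.
(2) F = 18, but 18 is required to differ — violated.
(3) A = 10, F = 18; 10 ≤ 18 — OK.
(4) E + F = 13 + 18 = 31; 31 ≤ 34, bound 34 not met — violated.
(5) values 10, 8, 13; A = 10 is not < B = 8 — violated.
(6) A = 10, not > 13; antecedent false, conditional vacuously true — OK.
(7) B = 8, C = 11; 8 < 11 — OK.
(8) C + B = 11 + 8 = 19; 19 > 18 — OK.

Violated: 2, 4, 5.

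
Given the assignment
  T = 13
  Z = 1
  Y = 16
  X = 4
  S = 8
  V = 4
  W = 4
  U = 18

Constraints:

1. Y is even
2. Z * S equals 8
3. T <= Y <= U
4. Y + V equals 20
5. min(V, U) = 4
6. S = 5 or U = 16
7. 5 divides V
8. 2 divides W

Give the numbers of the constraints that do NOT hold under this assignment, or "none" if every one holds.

1. Y = 16 is even — holds.
2. Z * S = 1 * 8 = 8 — holds.
3. values 13 <= 16 <= 18 — holds.
4. Y + V = 16 + 4 = 20 — holds.
5. min(4, 18) = 4 — holds.
6. S = 8 ≠ 5 and U = 18 ≠ 16; both disjuncts false — does not hold.
7. 4 = 5*0 + 4, so 5 does not divide 4 — does not hold.
8. 4 / 2 = 2, so 2 divides 4 — holds.

Constraints 6 and 7 do not hold.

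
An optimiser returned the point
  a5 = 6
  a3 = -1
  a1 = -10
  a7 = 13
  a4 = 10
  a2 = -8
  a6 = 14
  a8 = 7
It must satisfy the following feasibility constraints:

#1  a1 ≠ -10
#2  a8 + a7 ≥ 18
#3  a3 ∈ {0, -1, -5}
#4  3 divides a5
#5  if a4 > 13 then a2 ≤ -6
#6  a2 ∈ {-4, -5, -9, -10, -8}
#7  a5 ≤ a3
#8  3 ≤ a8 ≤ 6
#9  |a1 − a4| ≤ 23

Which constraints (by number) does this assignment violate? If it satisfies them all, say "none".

#1 a1 = -10, but -10 is required to differ — violated.
#2 a8 + a7 = 7 + 13 = 20; 20 ≥ 18 — OK.
#3 a3 = -1 is in {0, -1, -5} — OK.
#4 6 / 3 = 2, so 3 divides 6 — OK.
#5 a4 = 10, not > 13; antecedent false, conditional vacuously true — OK.
#6 a2 = -8 is in {-4, -5, -9, -10, -8} — OK.
#7 a5 = 6, a3 = -1; 6 > -1 (want ≤) — violated.
#8 a8 = 7 is outside [3, 6] — violated.
#9 |-10 − 10| = 20; 20 ≤ 23 — OK.

The assignment fails constraints 1, 7, and 8.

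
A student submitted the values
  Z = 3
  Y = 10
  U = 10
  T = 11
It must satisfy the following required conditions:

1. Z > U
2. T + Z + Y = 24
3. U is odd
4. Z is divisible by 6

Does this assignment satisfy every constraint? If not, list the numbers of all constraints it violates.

1. Z = 3, U = 10; 3 ≤ 10 (want >) — fails.
2. T + Z + Y = 11 + 3 + 10 = 24 — holds.
3. U = 10 is even — fails.
4. 3 = 6*0 + 3, so 6 does not divide 3 — fails.

Constraints 1, 3, 4 do not hold.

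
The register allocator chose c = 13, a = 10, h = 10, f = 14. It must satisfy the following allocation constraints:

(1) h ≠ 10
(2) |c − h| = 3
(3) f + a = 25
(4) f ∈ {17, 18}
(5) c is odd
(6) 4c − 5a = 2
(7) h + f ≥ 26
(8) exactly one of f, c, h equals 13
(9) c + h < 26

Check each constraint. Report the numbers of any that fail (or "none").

(1) h = 10, but 10 is required to differ  ✘
(2) |13 − 10| = 3  ✔
(3) f + a = 14 + 10 = 24, not 25  ✘
(4) f = 14 is not in {17, 18}  ✘
(5) c = 13 is odd  ✔
(6) 4c − 5a = 4(13) − 5(10) = 2  ✔
(7) h + f = 10 + 14 = 24; 24 < 26, bound 26 not met  ✘
(8) f=14, c=13, h=10; 1 of them equals 13  ✔
(9) c + h = 13 + 10 = 23; 23 < 26  ✔

The assignment fails constraints 1, 3, 4, 7.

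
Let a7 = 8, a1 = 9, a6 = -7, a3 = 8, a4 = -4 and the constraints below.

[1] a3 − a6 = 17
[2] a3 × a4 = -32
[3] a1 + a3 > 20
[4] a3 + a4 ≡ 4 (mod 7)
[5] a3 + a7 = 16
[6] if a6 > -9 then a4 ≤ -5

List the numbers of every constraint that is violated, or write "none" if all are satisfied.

Constraints 1, 3, and 6 are violated.

[1] a3 − a6 = 8 − (-7) = 15, not 17  no
[2] a3 × a4 = 8 × (-4) = -32  yes
[3] a1 + a3 = 9 + 8 = 17; 17 ≤ 20, bound 20 not met  no
[4] a3 + a4 = 4; 4 mod 7 = 4  yes
[5] a3 + a7 = 8 + 8 = 16  yes
[6] a6 = -7 > -9, so we need a4 ≤ -5; but a4 = -4 > -5  no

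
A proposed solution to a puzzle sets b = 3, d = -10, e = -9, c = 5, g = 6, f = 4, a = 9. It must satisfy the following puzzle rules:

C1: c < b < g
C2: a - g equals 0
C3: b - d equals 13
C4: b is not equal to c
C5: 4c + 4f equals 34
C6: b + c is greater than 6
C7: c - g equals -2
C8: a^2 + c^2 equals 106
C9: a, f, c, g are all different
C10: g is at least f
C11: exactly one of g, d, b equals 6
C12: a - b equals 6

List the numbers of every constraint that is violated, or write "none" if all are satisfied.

C1: values 5, 3, 6; c = 5 is not < b = 3 — does not hold.
C2: a - g = 9 - 6 = 3, not 0 — does not hold.
C3: b - d = 3 - (-10) = 13 — holds.
C4: b = 3, c = 5; distinct — holds.
C5: 4c + 4f = 4(5) + 4(4) = 36, not 34 — does not hold.
C6: b + c = 3 + 5 = 8; 8 > 6 — holds.
C7: c - g = 5 - 6 = -1, not -2 — does not hold.
C8: a^2 + c^2 = 9^2 + 5^2 = 81 + 25 = 106 — holds.
C9: values 9, 4, 5, 6 are pairwise distinct — holds.
C10: g = 6, f = 4; 6 ≥ 4 — holds.
C11: g=6, d=-10, b=3; 1 of them equals 6 — holds.
C12: a - b = 9 - 3 = 6 — holds.

Constraints 1, 2, 5, and 7 do not hold.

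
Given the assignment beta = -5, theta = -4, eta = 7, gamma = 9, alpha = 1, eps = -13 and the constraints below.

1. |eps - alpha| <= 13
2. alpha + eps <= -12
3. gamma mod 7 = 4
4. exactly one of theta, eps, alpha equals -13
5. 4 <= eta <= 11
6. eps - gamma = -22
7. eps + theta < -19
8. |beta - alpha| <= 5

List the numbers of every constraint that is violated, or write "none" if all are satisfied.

1. |-13 - 1| = 14; 14 > 13, exceeds bound 13 — violated.
2. alpha + eps = 1 + (-13) = -12; -12 ≤ -12 — satisfied.
3. 9 mod 7 = 2, not 4 — violated.
4. theta=-4, eps=-13, alpha=1; 1 of them equals -13 — satisfied.
5. eta = 7 lies in [4, 11] — satisfied.
6. eps - gamma = -13 - 9 = -22 — satisfied.
7. eps + theta = -13 + (-4) = -17; -17 ≥ -19, bound -19 not met — violated.
8. |-5 - 1| = 6; 6 > 5, exceeds bound 5 — violated.

Constraints 1, 3, 7, and 8 do not hold.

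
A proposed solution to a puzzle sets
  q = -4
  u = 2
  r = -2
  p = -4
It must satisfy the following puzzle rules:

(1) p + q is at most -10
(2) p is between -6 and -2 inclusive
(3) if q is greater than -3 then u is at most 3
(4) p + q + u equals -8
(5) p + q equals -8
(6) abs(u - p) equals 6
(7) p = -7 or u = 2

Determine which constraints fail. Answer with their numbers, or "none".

(1) p + q = -4 + (-4) = -8; -8 > -10, bound -10 not met — does not hold.
(2) p = -4 lies in [-6, -2] — holds.
(3) q = -4, not > -3; antecedent false, conditional vacuously true — holds.
(4) p + q + u = -4 + (-4) + 2 = -6, not -8 — does not hold.
(5) p + q = -4 + (-4) = -8 — holds.
(6) abs(2 - (-4)) = 6 — holds.
(7) p = -4 ≠ -7, but u = 2 = 2 (second disjunct) — holds.

The assignment fails constraints 1, 4.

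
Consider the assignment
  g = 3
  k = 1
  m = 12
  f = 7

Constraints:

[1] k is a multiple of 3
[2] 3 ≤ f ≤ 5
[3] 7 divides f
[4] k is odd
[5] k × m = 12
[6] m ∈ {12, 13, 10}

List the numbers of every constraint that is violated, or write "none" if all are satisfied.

The assignment fails constraints 1, 2.

[1] 1 = 3×0 + 1, so 3 does not divide 1 — violated.
[2] f = 7 is outside [3, 5] — violated.
[3] 7 / 7 = 1, so 7 divides 7 — satisfied.
[4] k = 1 is odd — satisfied.
[5] k × m = 1 × 12 = 12 — satisfied.
[6] m = 12 is in {12, 13, 10} — satisfied.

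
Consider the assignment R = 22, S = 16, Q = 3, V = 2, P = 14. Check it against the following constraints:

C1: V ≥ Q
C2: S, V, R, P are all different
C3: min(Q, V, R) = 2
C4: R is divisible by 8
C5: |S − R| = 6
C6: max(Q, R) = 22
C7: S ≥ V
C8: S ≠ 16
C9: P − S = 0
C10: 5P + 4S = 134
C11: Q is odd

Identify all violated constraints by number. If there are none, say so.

Constraints 1, 4, 8, 9 do not hold.

C1: V = 2, Q = 3; 2 < 3 (want ≥) — fails.
C2: values 16, 2, 22, 14 are pairwise distinct — holds.
C3: min(3, 2, 22) = 2 — holds.
C4: 22 = 8×2 + 6, so 8 does not divide 22 — fails.
C5: |16 − 22| = 6 — holds.
C6: max(3, 22) = 22 — holds.
C7: S = 16, V = 2; 16 ≥ 2 — holds.
C8: S = 16, but 16 is required to differ — fails.
C9: P − S = 14 − 16 = -2, not 0 — fails.
C10: 5P + 4S = 5(14) + 4(16) = 134 — holds.
C11: Q = 3 is odd — holds.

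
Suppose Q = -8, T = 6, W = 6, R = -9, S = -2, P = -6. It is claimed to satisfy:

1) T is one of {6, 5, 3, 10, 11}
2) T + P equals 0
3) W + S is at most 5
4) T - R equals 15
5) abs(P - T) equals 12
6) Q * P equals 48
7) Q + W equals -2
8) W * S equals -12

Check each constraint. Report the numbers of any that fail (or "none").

1) T = 6 is in {6, 5, 3, 10, 11} — holds.
2) T + P = 6 + (-6) = 0 — holds.
3) W + S = 6 + (-2) = 4; 4 ≤ 5 — holds.
4) T - R = 6 - (-9) = 15 — holds.
5) abs(-6 - 6) = 12 — holds.
6) Q * P = -8 * (-6) = 48 — holds.
7) Q + W = -8 + 6 = -2 — holds.
8) W * S = 6 * (-2) = -12 — holds.

No violations.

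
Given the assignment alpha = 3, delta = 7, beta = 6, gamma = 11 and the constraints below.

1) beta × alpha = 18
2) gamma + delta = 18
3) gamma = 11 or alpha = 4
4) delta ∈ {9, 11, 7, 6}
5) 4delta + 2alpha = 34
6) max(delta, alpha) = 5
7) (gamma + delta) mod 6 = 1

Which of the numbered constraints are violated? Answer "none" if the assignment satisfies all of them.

The assignment fails constraints 6 and 7.

1) beta × alpha = 6 × 3 = 18  true
2) gamma + delta = 11 + 7 = 18  true
3) gamma = 11 = 11 (first disjunct)  true
4) delta = 7 is in {9, 11, 7, 6}  true
5) 4delta + 2alpha = 4(7) + 2(3) = 34  true
6) max(7, 3) = 7, not 5  false
7) gamma + delta = 18; 18 mod 6 = 0, not 1  false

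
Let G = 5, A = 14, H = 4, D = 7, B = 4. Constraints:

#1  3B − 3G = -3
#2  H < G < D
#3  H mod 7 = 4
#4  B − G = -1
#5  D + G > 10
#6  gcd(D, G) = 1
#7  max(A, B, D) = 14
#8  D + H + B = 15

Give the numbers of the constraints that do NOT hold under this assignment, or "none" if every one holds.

None — every constraint holds.

#1 3B − 3G = 3(4) − 3(5) = -3  true
#2 values 4 < 5 < 7  true
#3 4 mod 7 = 4  true
#4 B − G = 4 − 5 = -1  true
#5 D + G = 7 + 5 = 12; 12 > 10  true
#6 gcd(7, 5) = 1  true
#7 max(14, 4, 7) = 14  true
#8 D + H + B = 7 + 4 + 4 = 15  true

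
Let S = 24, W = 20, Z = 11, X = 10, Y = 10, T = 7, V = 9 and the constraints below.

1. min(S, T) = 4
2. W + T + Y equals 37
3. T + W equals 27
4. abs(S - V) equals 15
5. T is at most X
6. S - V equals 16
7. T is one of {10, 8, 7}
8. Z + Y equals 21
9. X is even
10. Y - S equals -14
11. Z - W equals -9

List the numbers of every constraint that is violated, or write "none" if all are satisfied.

1. min(24, 7) = 7, not 4  no
2. W + T + Y = 20 + 7 + 10 = 37  yes
3. T + W = 7 + 20 = 27  yes
4. abs(24 - 9) = 15  yes
5. T = 7, X = 10; 7 ≤ 10  yes
6. S - V = 24 - 9 = 15, not 16  no
7. T = 7 is in {10, 8, 7}  yes
8. Z + Y = 11 + 10 = 21  yes
9. X = 10 is even  yes
10. Y - S = 10 - 24 = -14  yes
11. Z - W = 11 - 20 = -9  yes

Violated: 1 and 6.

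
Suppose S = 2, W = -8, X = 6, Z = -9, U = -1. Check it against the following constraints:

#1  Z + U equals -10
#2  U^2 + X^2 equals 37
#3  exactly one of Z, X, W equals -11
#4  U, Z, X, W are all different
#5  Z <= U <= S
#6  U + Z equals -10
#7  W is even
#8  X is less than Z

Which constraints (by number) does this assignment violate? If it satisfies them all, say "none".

#1 Z + U = -9 + (-1) = -10  OK
#2 U^2 + X^2 = (-1)^2 + 6^2 = 1 + 36 = 37  OK
#3 Z=-9, X=6, W=-8; 0 of them equal -11, not exactly one  FAIL
#4 values -1, -9, 6, -8 are pairwise distinct  OK
#5 values -9 <= -1 <= 2  OK
#6 U + Z = -1 + (-9) = -10  OK
#7 W = -8 is even  OK
#8 X = 6, Z = -9; 6 ≥ -9 (want <)  FAIL

The assignment fails constraints 3 and 8.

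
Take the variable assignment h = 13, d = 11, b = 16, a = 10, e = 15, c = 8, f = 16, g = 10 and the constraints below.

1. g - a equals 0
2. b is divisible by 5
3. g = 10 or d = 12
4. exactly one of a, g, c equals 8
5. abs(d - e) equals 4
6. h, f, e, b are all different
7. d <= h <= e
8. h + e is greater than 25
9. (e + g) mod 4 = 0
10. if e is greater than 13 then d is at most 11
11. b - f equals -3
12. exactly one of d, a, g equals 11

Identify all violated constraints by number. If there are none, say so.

The assignment fails constraints 2, 6, 9, and 11.

1. g - a = 10 - 10 = 0 — holds.
2. 16 = 5*3 + 1, so 5 does not divide 16 — does not hold.
3. g = 10 = 10 (first disjunct) — holds.
4. a=10, g=10, c=8; 1 of them equals 8 — holds.
5. abs(11 - 15) = 4 — holds.
6. f = b = 16, not all different — does not hold.
7. values 11 <= 13 <= 15 — holds.
8. h + e = 13 + 15 = 28; 28 > 25 — holds.
9. e + g = 25; 25 mod 4 = 1, not 0 — does not hold.
10. e = 15 > 13, so we need d ≤ 11; d = 11 ≤ 11 — holds.
11. b - f = 16 - 16 = 0, not -3 — does not hold.
12. d=11, a=10, g=10; 1 of them equals 11 — holds.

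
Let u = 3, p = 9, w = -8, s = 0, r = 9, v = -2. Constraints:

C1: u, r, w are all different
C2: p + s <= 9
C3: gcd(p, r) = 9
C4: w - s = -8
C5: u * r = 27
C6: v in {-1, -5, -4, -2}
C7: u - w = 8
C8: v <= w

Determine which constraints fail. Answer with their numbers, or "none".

The assignment fails constraints 7, 8.

C1: values 3, 9, -8 are pairwise distinct  ✔
C2: p + s = 9 + 0 = 9; 9 ≤ 9  ✔
C3: gcd(9, 9) = 9  ✔
C4: w - s = -8 - 0 = -8  ✔
C5: u * r = 3 * 9 = 27  ✔
C6: v = -2 is in {-1, -5, -4, -2}  ✔
C7: u - w = 3 - (-8) = 11, not 8  ✘
C8: v = -2, w = -8; -2 > -8 (want ≤)  ✘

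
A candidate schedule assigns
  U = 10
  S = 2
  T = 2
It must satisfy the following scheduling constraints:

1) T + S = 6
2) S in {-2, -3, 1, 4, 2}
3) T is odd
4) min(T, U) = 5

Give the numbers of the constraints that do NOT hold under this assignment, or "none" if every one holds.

The assignment fails constraints 1, 3, and 4.

1) T + S = 2 + 2 = 4, not 6  ✗
2) S = 2 is in {-2, -3, 1, 4, 2}  ✓
3) T = 2 is even  ✗
4) min(2, 10) = 2, not 5  ✗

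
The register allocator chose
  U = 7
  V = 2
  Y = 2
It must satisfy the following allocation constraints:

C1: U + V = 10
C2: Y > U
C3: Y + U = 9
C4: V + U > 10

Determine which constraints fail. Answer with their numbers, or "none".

Violated: 1, 2, and 4.

C1: U + V = 7 + 2 = 9, not 10  fails
C2: Y = 2, U = 7; 2 ≤ 7 (want >)  fails
C3: Y + U = 2 + 7 = 9  holds
C4: V + U = 2 + 7 = 9; 9 ≤ 10, bound 10 not met  fails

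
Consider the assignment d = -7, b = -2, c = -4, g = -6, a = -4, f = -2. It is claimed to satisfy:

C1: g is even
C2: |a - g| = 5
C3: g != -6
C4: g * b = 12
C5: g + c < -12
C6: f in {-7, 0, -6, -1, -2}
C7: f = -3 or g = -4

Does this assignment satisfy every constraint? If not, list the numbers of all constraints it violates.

C1: g = -6 is even  holds
C2: |-4 - (-6)| = 2, not 5  fails
C3: g = -6, but -6 is required to differ  fails
C4: g * b = -6 * (-2) = 12  holds
C5: g + c = -6 + (-4) = -10; -10 ≥ -12, bound -12 not met  fails
C6: f = -2 is in {-7, 0, -6, -1, -2}  holds
C7: f = -2 ≠ -3 and g = -6 ≠ -4; both disjuncts false  fails

The assignment fails constraints 2, 3, 5, and 7.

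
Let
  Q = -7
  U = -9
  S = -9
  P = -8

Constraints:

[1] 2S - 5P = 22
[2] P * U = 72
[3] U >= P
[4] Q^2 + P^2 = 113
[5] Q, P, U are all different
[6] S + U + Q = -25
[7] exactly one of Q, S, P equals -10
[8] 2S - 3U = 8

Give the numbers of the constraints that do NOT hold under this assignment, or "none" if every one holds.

Violated: 3, 7, 8.

[1] 2S - 5P = 2(-9) - 5(-8) = 22 — holds.
[2] P * U = -8 * (-9) = 72 — holds.
[3] U = -9, P = -8; -9 < -8 (want ≥) — fails.
[4] Q^2 + P^2 = (-7)^2 + (-8)^2 = 49 + 64 = 113 — holds.
[5] values -7, -8, -9 are pairwise distinct — holds.
[6] S + U + Q = -9 + (-9) + (-7) = -25 — holds.
[7] Q=-7, S=-9, P=-8; 0 of them equal -10, not exactly one — fails.
[8] 2S - 3U = 2(-9) - 3(-9) = 9, not 8 — fails.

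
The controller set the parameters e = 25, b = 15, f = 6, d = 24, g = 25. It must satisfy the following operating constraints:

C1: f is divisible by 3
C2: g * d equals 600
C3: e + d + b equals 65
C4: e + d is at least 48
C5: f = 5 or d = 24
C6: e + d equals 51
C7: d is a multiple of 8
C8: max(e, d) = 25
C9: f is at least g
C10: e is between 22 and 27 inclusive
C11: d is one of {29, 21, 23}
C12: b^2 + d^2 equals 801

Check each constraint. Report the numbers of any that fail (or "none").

C1: 6 / 3 = 2, so 3 divides 6 — holds.
C2: g * d = 25 * 24 = 600 — holds.
C3: e + d + b = 25 + 24 + 15 = 64, not 65 — does not hold.
C4: e + d = 25 + 24 = 49; 49 ≥ 48 — holds.
C5: f = 6 ≠ 5, but d = 24 = 24 (second disjunct) — holds.
C6: e + d = 25 + 24 = 49, not 51 — does not hold.
C7: 24 / 8 = 3, so 8 divides 24 — holds.
C8: max(25, 24) = 25 — holds.
C9: f = 6, g = 25; 6 < 25 (want ≥) — does not hold.
C10: e = 25 lies in [22, 27] — holds.
C11: d = 24 is not in {29, 21, 23} — does not hold.
C12: b^2 + d^2 = 15^2 + 24^2 = 225 + 576 = 801 — holds.

Violated: 3, 6, 9, and 11.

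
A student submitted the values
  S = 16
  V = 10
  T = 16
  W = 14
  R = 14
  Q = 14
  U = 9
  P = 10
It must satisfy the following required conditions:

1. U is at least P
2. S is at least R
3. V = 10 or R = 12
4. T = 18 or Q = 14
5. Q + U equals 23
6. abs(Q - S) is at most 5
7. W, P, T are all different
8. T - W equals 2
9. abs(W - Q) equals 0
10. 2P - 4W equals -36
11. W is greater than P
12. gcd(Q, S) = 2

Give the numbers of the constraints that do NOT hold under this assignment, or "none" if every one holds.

1. U = 9, P = 10; 9 < 10 (want ≥) — violated.
2. S = 16, R = 14; 16 ≥ 14 — OK.
3. V = 10 = 10 (first disjunct) — OK.
4. T = 16 ≠ 18, but Q = 14 = 14 (second disjunct) — OK.
5. Q + U = 14 + 9 = 23 — OK.
6. abs(14 - 16) = 2; 2 ≤ 5 — OK.
7. values 14, 10, 16 are pairwise distinct — OK.
8. T - W = 16 - 14 = 2 — OK.
9. abs(14 - 14) = 0 — OK.
10. 2P - 4W = 2(10) - 4(14) = -36 — OK.
11. W = 14, P = 10; 14 > 10 — OK.
12. gcd(14, 16) = 2 — OK.

No — constraint 1 is not satisfied.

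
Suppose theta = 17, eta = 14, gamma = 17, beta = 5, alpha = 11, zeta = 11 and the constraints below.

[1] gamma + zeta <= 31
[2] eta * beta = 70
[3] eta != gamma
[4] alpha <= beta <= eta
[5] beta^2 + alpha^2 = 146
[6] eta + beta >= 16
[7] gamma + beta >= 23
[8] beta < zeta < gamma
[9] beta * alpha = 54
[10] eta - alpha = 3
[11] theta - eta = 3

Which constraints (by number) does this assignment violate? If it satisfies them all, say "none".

Violated: 4, 7, and 9.

[1] gamma + zeta = 17 + 11 = 28; 28 ≤ 31 — OK.
[2] eta * beta = 14 * 5 = 70 — OK.
[3] eta = 14, gamma = 17; distinct — OK.
[4] values 11, 5, 14; alpha = 11 is not <= beta = 5 — violated.
[5] beta^2 + alpha^2 = 5^2 + 11^2 = 25 + 121 = 146 — OK.
[6] eta + beta = 14 + 5 = 19; 19 ≥ 16 — OK.
[7] gamma + beta = 17 + 5 = 22; 22 < 23, bound 23 not met — violated.
[8] values 5 < 11 < 17 — OK.
[9] beta * alpha = 5 * 11 = 55, not 54 — violated.
[10] eta - alpha = 14 - 11 = 3 — OK.
[11] theta - eta = 17 - 14 = 3 — OK.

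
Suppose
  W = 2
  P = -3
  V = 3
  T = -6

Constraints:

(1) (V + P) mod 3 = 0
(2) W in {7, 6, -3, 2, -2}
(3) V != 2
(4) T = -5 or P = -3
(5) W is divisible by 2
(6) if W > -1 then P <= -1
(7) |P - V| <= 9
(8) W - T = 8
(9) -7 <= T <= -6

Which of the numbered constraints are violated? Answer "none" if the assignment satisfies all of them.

(1) V + P = 0; 0 mod 3 = 0 — OK.
(2) W = 2 is in {7, 6, -3, 2, -2} — OK.
(3) V = 3, and 3 ≠ 2 — OK.
(4) T = -6 ≠ -5, but P = -3 = -3 (second disjunct) — OK.
(5) 2 / 2 = 1, so 2 divides 2 — OK.
(6) W = 2 > -1, so we need P ≤ -1; P = -3 ≤ -1 — OK.
(7) |-3 - 3| = 6; 6 ≤ 9 — OK.
(8) W - T = 2 - (-6) = 8 — OK.
(9) T = -6 lies in [-7, -6] — OK.

Yes — all constraints hold.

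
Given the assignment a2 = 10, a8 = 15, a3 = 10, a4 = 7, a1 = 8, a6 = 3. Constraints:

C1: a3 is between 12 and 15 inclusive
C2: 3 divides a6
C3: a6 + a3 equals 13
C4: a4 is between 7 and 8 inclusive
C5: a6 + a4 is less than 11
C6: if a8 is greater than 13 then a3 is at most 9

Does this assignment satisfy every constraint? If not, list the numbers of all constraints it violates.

C1: a3 = 10 is outside [12, 15] — does not hold.
C2: 3 / 3 = 1, so 3 divides 3 — holds.
C3: a6 + a3 = 3 + 10 = 13 — holds.
C4: a4 = 7 lies in [7, 8] — holds.
C5: a6 + a4 = 3 + 7 = 10; 10 < 11 — holds.
C6: a8 = 15 > 13, so we need a3 ≤ 9; but a3 = 10 > 9 — does not hold.

The assignment fails constraints 1 and 6.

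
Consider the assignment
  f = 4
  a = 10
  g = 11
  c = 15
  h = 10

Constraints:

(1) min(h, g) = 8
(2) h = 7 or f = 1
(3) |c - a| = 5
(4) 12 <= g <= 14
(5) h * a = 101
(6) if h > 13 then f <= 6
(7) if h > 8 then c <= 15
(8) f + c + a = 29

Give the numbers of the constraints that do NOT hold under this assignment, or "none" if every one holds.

Violated: 1, 2, 4, and 5.

(1) min(10, 11) = 10, not 8  fails
(2) h = 10 ≠ 7 and f = 4 ≠ 1; both disjuncts false  fails
(3) |15 - 10| = 5  holds
(4) g = 11 is outside [12, 14]  fails
(5) h * a = 10 * 10 = 100, not 101  fails
(6) h = 10, not > 13; antecedent false, conditional vacuously true  holds
(7) h = 10 > 8, so we need c ≤ 15; c = 15 ≤ 15  holds
(8) f + c + a = 4 + 15 + 10 = 29  holds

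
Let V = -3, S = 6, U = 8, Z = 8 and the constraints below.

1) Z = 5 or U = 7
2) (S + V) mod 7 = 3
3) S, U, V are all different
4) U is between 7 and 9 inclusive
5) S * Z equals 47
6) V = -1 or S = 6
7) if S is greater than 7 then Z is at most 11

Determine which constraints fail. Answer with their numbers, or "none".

Constraints 1, 5 do not hold.

1) Z = 8 ≠ 5 and U = 8 ≠ 7; both disjuncts false  FAIL
2) S + V = 3; 3 mod 7 = 3  OK
3) values 6, 8, -3 are pairwise distinct  OK
4) U = 8 lies in [7, 9]  OK
5) S * Z = 6 * 8 = 48, not 47  FAIL
6) V = -3 ≠ -1, but S = 6 = 6 (second disjunct)  OK
7) S = 6, not > 7; antecedent false, conditional vacuously true  OK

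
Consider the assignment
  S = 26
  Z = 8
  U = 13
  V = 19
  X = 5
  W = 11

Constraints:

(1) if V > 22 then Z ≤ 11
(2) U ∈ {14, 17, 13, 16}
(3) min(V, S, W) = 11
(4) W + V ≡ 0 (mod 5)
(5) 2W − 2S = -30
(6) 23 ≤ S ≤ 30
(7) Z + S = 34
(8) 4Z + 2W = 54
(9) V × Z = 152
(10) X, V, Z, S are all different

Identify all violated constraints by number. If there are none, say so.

No violations.

(1) V = 19, not > 22; antecedent false, conditional vacuously true  OK
(2) U = 13 is in {14, 17, 13, 16}  OK
(3) min(19, 26, 11) = 11  OK
(4) W + V = 30; 30 mod 5 = 0  OK
(5) 2W − 2S = 2(11) − 2(26) = -30  OK
(6) S = 26 lies in [23, 30]  OK
(7) Z + S = 8 + 26 = 34  OK
(8) 4Z + 2W = 4(8) + 2(11) = 54  OK
(9) V × Z = 19 × 8 = 152  OK
(10) values 5, 19, 8, 26 are pairwise distinct  OK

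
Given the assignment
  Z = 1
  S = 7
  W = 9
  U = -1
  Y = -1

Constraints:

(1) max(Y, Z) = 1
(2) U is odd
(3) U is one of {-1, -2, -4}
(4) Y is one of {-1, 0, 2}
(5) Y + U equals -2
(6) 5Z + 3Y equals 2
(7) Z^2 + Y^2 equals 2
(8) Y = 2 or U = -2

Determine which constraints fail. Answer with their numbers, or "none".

Violated: 8.

(1) max(-1, 1) = 1  holds
(2) U = -1 is odd  holds
(3) U = -1 is in {-1, -2, -4}  holds
(4) Y = -1 is in {-1, 0, 2}  holds
(5) Y + U = -1 + (-1) = -2  holds
(6) 5Z + 3Y = 5(1) + 3(-1) = 2  holds
(7) Z^2 + Y^2 = 1^2 + (-1)^2 = 1 + 1 = 2  holds
(8) Y = -1 ≠ 2 and U = -1 ≠ -2; both disjuncts false  fails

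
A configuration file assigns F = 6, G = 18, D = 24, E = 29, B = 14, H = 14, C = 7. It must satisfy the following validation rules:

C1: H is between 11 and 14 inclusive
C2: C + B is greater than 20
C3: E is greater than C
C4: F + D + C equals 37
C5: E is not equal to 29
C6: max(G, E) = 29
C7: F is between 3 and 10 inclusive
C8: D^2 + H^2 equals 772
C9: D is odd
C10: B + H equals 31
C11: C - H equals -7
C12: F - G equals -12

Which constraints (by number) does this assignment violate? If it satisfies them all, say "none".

C1: H = 14 lies in [11, 14]  ✓
C2: C + B = 7 + 14 = 21; 21 > 20  ✓
C3: E = 29, C = 7; 29 > 7  ✓
C4: F + D + C = 6 + 24 + 7 = 37  ✓
C5: E = 29, but 29 is required to differ  ✗
C6: max(18, 29) = 29  ✓
C7: F = 6 lies in [3, 10]  ✓
C8: D^2 + H^2 = 24^2 + 14^2 = 576 + 196 = 772  ✓
C9: D = 24 is even  ✗
C10: B + H = 14 + 14 = 28, not 31  ✗
C11: C - H = 7 - 14 = -7  ✓
C12: F - G = 6 - 18 = -12  ✓

No — constraints 5, 9, and 10 are not satisfied.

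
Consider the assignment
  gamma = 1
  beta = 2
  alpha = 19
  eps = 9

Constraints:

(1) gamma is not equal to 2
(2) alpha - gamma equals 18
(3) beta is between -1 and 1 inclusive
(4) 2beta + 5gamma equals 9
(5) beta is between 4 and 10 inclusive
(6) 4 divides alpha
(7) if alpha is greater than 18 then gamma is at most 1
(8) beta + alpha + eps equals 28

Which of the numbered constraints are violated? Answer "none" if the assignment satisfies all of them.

(1) gamma = 1, and 1 ≠ 2 — holds.
(2) alpha - gamma = 19 - 1 = 18 — holds.
(3) beta = 2 is outside [-1, 1] — fails.
(4) 2beta + 5gamma = 2(2) + 5(1) = 9 — holds.
(5) beta = 2 is outside [4, 10] — fails.
(6) 19 = 4*4 + 3, so 4 does not divide 19 — fails.
(7) alpha = 19 > 18, so we need gamma ≤ 1; gamma = 1 ≤ 1 — holds.
(8) beta + alpha + eps = 2 + 19 + 9 = 30, not 28 — fails.

The assignment fails constraints 3, 5, 6, 8.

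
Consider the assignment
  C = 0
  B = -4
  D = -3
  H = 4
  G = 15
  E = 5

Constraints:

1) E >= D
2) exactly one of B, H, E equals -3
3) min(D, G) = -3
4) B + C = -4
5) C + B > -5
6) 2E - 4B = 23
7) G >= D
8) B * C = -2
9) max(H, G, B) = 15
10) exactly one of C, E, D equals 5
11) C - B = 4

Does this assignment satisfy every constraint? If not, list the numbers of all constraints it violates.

1) E = 5, D = -3; 5 ≥ -3 — OK.
2) B=-4, H=4, E=5; 0 of them equal -3, not exactly one — violated.
3) min(-3, 15) = -3 — OK.
4) B + C = -4 + 0 = -4 — OK.
5) C + B = 0 + (-4) = -4; -4 > -5 — OK.
6) 2E - 4B = 2(5) - 4(-4) = 26, not 23 — violated.
7) G = 15, D = -3; 15 ≥ -3 — OK.
8) B * C = -4 * 0 = 0, not -2 — violated.
9) max(4, 15, -4) = 15 — OK.
10) C=0, E=5, D=-3; 1 of them equals 5 — OK.
11) C - B = 0 - (-4) = 4 — OK.

Constraints 2, 6, and 8 are violated.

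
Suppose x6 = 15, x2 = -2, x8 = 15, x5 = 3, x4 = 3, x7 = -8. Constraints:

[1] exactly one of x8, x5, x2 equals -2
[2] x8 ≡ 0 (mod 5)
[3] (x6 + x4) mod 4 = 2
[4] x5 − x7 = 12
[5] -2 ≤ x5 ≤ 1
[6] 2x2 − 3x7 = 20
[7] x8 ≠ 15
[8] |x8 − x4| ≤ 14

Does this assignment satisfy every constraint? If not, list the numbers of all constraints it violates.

[1] x8=15, x5=3, x2=-2; 1 of them equals -2 — OK.
[2] 15 mod 5 = 0 — OK.
[3] x6 + x4 = 18; 18 mod 4 = 2 — OK.
[4] x5 − x7 = 3 − (-8) = 11, not 12 — violated.
[5] x5 = 3 is outside [-2, 1] — violated.
[6] 2x2 − 3x7 = 2(-2) − 3(-8) = 20 — OK.
[7] x8 = 15, but 15 is required to differ — violated.
[8] |15 − 3| = 12; 12 ≤ 14 — OK.

Violated: 4, 5, 7.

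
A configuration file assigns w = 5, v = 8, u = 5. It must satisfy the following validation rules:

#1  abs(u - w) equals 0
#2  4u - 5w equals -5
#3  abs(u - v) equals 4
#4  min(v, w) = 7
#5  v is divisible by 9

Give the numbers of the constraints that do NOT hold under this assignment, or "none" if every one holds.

The assignment fails constraints 3, 4, and 5.

#1 abs(5 - 5) = 0 — holds.
#2 4u - 5w = 4(5) - 5(5) = -5 — holds.
#3 abs(5 - 8) = 3, not 4 — fails.
#4 min(8, 5) = 5, not 7 — fails.
#5 8 = 9*0 + 8, so 9 does not divide 8 — fails.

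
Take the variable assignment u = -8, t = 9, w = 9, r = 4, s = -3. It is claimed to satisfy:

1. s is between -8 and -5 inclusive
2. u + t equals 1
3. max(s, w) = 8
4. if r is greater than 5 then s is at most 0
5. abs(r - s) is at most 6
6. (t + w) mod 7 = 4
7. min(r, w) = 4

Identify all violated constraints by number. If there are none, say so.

The assignment fails constraints 1, 3, 5.

1. s = -3 is outside [-8, -5] — does not hold.
2. u + t = -8 + 9 = 1 — holds.
3. max(-3, 9) = 9, not 8 — does not hold.
4. r = 4, not > 5; antecedent false, conditional vacuously true — holds.
5. abs(4 - (-3)) = 7; 7 > 6, exceeds bound 6 — does not hold.
6. t + w = 18; 18 mod 7 = 4 — holds.
7. min(4, 9) = 4 — holds.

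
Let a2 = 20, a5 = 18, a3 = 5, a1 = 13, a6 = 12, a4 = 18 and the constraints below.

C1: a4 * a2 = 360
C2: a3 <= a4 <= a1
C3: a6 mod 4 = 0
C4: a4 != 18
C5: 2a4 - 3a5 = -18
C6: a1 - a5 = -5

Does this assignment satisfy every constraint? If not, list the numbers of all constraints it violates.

Violated: 2 and 4.

C1: a4 * a2 = 18 * 20 = 360 — holds.
C2: values 5, 18, 13; a4 = 18 is not <= a1 = 13 — fails.
C3: 12 mod 4 = 0 — holds.
C4: a4 = 18, but 18 is required to differ — fails.
C5: 2a4 - 3a5 = 2(18) - 3(18) = -18 — holds.
C6: a1 - a5 = 13 - 18 = -5 — holds.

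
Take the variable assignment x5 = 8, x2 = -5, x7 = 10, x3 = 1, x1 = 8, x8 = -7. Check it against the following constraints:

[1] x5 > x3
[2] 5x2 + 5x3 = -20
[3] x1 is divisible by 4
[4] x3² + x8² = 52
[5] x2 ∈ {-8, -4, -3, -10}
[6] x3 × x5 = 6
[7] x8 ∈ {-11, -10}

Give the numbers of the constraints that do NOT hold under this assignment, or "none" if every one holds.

No — constraints 4, 5, 6, and 7 are not satisfied.

[1] x5 = 8, x3 = 1; 8 > 1 — holds.
[2] 5x2 + 5x3 = 5(-5) + 5(1) = -20 — holds.
[3] 8 / 4 = 2, so 4 divides 8 — holds.
[4] x3² + x8² = 1² + (-7)² = 1 + 49 = 50, not 52 — fails.
[5] x2 = -5 is not in {-8, -4, -3, -10} — fails.
[6] x3 × x5 = 1 × 8 = 8, not 6 — fails.
[7] x8 = -7 is not in {-11, -10} — fails.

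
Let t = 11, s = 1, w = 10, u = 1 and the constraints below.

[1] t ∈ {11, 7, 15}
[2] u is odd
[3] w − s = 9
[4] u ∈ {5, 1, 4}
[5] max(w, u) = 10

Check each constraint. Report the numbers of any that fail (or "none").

Yes — all constraints hold.

[1] t = 11 is in {11, 7, 15} — holds.
[2] u = 1 is odd — holds.
[3] w − s = 10 − 1 = 9 — holds.
[4] u = 1 is in {5, 1, 4} — holds.
[5] max(10, 1) = 10 — holds.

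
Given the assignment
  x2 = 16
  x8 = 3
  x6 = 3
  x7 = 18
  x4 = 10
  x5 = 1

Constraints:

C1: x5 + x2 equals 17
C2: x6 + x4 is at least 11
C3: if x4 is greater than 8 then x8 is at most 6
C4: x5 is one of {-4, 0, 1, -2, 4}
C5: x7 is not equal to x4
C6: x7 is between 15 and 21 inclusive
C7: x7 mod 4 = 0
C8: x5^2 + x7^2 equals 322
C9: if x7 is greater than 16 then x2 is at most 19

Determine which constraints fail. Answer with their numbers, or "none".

Constraints 7 and 8 do not hold.

C1: x5 + x2 = 1 + 16 = 17 — satisfied.
C2: x6 + x4 = 3 + 10 = 13; 13 ≥ 11 — satisfied.
C3: x4 = 10 > 8, so we need x8 ≤ 6; x8 = 3 ≤ 6 — satisfied.
C4: x5 = 1 is in {-4, 0, 1, -2, 4} — satisfied.
C5: x7 = 18, x4 = 10; distinct — satisfied.
C6: x7 = 18 lies in [15, 21] — satisfied.
C7: 18 mod 4 = 2, not 0 — violated.
C8: x5^2 + x7^2 = 1^2 + 18^2 = 1 + 324 = 325, not 322 — violated.
C9: x7 = 18 > 16, so we need x2 ≤ 19; x2 = 16 ≤ 19 — satisfied.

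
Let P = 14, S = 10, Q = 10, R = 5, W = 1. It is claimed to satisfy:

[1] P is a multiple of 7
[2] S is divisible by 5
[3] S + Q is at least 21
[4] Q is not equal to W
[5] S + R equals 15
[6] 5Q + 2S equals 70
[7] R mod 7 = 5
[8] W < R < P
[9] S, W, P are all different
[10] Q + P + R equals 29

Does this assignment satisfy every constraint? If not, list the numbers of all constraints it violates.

[1] 14 / 7 = 2, so 7 divides 14 — OK.
[2] 10 / 5 = 2, so 5 divides 10 — OK.
[3] S + Q = 10 + 10 = 20; 20 < 21, bound 21 not met — violated.
[4] Q = 10, W = 1; distinct — OK.
[5] S + R = 10 + 5 = 15 — OK.
[6] 5Q + 2S = 5(10) + 2(10) = 70 — OK.
[7] 5 mod 7 = 5 — OK.
[8] values 1 < 5 < 14 — OK.
[9] values 10, 1, 14 are pairwise distinct — OK.
[10] Q + P + R = 10 + 14 + 5 = 29 — OK.

Constraint 3 does not hold.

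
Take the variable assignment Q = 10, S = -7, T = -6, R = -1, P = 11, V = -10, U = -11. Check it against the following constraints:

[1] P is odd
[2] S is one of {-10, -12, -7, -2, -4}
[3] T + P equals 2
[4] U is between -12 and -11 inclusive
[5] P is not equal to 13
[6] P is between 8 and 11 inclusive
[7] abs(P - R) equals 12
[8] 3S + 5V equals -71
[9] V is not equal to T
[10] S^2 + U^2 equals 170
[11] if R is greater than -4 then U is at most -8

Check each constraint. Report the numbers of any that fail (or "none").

Constraint 3 is violated.

[1] P = 11 is odd  true
[2] S = -7 is in {-10, -12, -7, -2, -4}  true
[3] T + P = -6 + 11 = 5, not 2  false
[4] U = -11 lies in [-12, -11]  true
[5] P = 11, and 11 ≠ 13  true
[6] P = 11 lies in [8, 11]  true
[7] abs(11 - (-1)) = 12  true
[8] 3S + 5V = 3(-7) + 5(-10) = -71  true
[9] V = -10, T = -6; distinct  true
[10] S^2 + U^2 = (-7)^2 + (-11)^2 = 49 + 121 = 170  true
[11] R = -1 > -4, so we need U ≤ -8; U = -11 ≤ -8  true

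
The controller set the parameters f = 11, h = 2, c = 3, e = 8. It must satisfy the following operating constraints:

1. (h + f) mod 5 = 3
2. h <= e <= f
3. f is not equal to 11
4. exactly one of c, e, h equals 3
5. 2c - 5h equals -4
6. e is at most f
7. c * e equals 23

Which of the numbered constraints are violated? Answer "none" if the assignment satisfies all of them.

1. h + f = 13; 13 mod 5 = 3 — OK.
2. values 2 <= 8 <= 11 — OK.
3. f = 11, but 11 is required to differ — violated.
4. c=3, e=8, h=2; 1 of them equals 3 — OK.
5. 2c - 5h = 2(3) - 5(2) = -4 — OK.
6. e = 8, f = 11; 8 ≤ 11 — OK.
7. c * e = 3 * 8 = 24, not 23 — violated.

Violated: 3 and 7.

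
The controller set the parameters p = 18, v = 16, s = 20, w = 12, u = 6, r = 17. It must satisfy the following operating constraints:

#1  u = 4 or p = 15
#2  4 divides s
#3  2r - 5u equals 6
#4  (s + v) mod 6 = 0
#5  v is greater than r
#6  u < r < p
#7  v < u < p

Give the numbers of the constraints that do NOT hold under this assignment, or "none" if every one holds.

#1 u = 6 ≠ 4 and p = 18 ≠ 15; both disjuncts false  FAIL
#2 20 / 4 = 5, so 4 divides 20  OK
#3 2r - 5u = 2(17) - 5(6) = 4, not 6  FAIL
#4 s + v = 36; 36 mod 6 = 0  OK
#5 v = 16, r = 17; 16 ≤ 17 (want >)  FAIL
#6 values 6 < 17 < 18  OK
#7 values 16, 6, 18; v = 16 is not < u = 6  FAIL

Constraints 1, 3, 5, and 7 are violated.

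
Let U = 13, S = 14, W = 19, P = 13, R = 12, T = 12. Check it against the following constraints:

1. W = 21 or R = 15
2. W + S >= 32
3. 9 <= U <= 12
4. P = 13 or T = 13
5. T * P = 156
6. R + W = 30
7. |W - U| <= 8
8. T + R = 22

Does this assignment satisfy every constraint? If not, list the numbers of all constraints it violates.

No — constraints 1, 3, 6, 8 are not satisfied.

1. W = 19 ≠ 21 and R = 12 ≠ 15; both disjuncts false — fails.
2. W + S = 19 + 14 = 33; 33 ≥ 32 — holds.
3. U = 13 is outside [9, 12] — fails.
4. P = 13 = 13 (first disjunct) — holds.
5. T * P = 12 * 13 = 156 — holds.
6. R + W = 12 + 19 = 31, not 30 — fails.
7. |19 - 13| = 6; 6 ≤ 8 — holds.
8. T + R = 12 + 12 = 24, not 22 — fails.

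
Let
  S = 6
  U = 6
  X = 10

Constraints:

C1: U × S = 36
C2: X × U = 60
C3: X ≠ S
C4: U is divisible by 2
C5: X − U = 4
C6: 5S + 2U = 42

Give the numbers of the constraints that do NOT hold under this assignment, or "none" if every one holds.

C1: U × S = 6 × 6 = 36  ✔
C2: X × U = 10 × 6 = 60  ✔
C3: X = 10, S = 6; distinct  ✔
C4: 6 / 2 = 3, so 2 divides 6  ✔
C5: X − U = 10 − 6 = 4  ✔
C6: 5S + 2U = 5(6) + 2(6) = 42  ✔

All constraints are satisfied.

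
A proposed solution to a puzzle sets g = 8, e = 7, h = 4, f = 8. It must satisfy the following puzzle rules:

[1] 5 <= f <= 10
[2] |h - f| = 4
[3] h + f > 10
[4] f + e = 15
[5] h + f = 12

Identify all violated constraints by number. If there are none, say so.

[1] f = 8 lies in [5, 10] — OK.
[2] |4 - 8| = 4 — OK.
[3] h + f = 4 + 8 = 12; 12 > 10 — OK.
[4] f + e = 8 + 7 = 15 — OK.
[5] h + f = 4 + 8 = 12 — OK.

All constraints are satisfied.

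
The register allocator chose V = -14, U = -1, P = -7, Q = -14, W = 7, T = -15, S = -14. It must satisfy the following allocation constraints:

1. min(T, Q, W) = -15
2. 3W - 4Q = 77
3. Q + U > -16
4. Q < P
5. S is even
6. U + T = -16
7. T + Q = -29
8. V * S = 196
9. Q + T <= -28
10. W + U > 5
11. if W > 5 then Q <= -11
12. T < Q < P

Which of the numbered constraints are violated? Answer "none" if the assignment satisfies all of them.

The assignment satisfies every constraint.

1. min(-15, -14, 7) = -15  ✔
2. 3W - 4Q = 3(7) - 4(-14) = 77  ✔
3. Q + U = -14 + (-1) = -15; -15 > -16  ✔
4. Q = -14, P = -7; -14 < -7  ✔
5. S = -14 is even  ✔
6. U + T = -1 + (-15) = -16  ✔
7. T + Q = -15 + (-14) = -29  ✔
8. V * S = -14 * (-14) = 196  ✔
9. Q + T = -14 + (-15) = -29; -29 ≤ -28  ✔
10. W + U = 7 + (-1) = 6; 6 > 5  ✔
11. W = 7 > 5, so we need Q ≤ -11; Q = -14 ≤ -11  ✔
12. values -15 < -14 < -7  ✔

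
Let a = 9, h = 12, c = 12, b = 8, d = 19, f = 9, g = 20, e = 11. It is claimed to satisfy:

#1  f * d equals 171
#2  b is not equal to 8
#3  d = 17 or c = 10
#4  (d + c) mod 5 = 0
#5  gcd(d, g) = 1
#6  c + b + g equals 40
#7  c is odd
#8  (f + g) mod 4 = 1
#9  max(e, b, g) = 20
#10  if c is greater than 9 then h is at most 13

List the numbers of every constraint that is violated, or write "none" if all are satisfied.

Constraints 2, 3, 4, and 7 are violated.

#1 f * d = 9 * 19 = 171 — satisfied.
#2 b = 8, but 8 is required to differ — violated.
#3 d = 19 ≠ 17 and c = 12 ≠ 10; both disjuncts false — violated.
#4 d + c = 31; 31 mod 5 = 1, not 0 — violated.
#5 gcd(19, 20) = 1 — satisfied.
#6 c + b + g = 12 + 8 + 20 = 40 — satisfied.
#7 c = 12 is even — violated.
#8 f + g = 29; 29 mod 4 = 1 — satisfied.
#9 max(11, 8, 20) = 20 — satisfied.
#10 c = 12 > 9, so we need h ≤ 13; h = 12 ≤ 13 — satisfied.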